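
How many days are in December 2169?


Month: December (month 12)
December has 31 days

31 days


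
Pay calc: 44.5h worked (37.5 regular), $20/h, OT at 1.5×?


$960.00

Regular: 37.5h × $20 = $750.00
Overtime: 44.5 - 37.5 = 7.0h
OT pay: 7.0h × $20 × 1.5 = $210.00
Total = $750.00 + $210.00 = $960.00


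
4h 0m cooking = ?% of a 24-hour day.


16.7%

Time: 240 minutes
Day: 1440 minutes
Percentage = (240/1440) × 100 ≈ 16.7%


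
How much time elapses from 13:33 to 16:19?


2h 46m

End time in minutes: 16×60 + 19 = 979
Start time in minutes: 13×60 + 33 = 813
Difference = 979 - 813 = 166 minutes
= 2 hours 46 minutes


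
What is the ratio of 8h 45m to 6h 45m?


35:27 (1.30)

Duration 1: 525 minutes
Duration 2: 405 minutes
Ratio = 525:405
GCD = 15
Simplified = 35:27
As a decimal: 35/27 ≈ 1.30


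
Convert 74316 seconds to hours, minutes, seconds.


20h 38m 36s

Hours: 74316 ÷ 3600 = 20 remainder 2316
Minutes: 2316 ÷ 60 = 38 remainder 36
Seconds: 36


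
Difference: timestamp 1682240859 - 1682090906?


Difference = 1682240859 - 1682090906 = 149953 seconds
In hours: 149953 / 3600 ≈ 41.7
In days: 149953 / 86400 ≈ 1.74

149953 seconds (41.7 hours / 1.74 days)


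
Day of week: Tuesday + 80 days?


Friday

Start: Tuesday (index 1)
(1 + 80) mod 7
= 81 mod 7
= 4
Index 4 → Friday


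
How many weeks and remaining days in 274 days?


39 weeks 1 days

Weeks: 274 ÷ 7 = 39 remainder 1


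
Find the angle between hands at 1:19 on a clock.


Hour hand = 1×30 + 19×0.5 = 39.5°
Minute hand = 19×6 = 114°
Difference = |39.5 - 114| = 74.5°

74.5°


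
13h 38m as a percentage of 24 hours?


0.5681 (56.81%)

Total minutes: 13×60 + 38 = 818
Day = 24×60 = 1440 minutes
Fraction = 818/1440 ≈ 0.5681
As a percentage: 818/1440 × 100 ≈ 56.81%


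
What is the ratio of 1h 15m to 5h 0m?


1:4 (0.25)

Duration 1: 75 minutes
Duration 2: 300 minutes
Ratio = 75:300
GCD = 75
Simplified = 1:4
As a decimal: 1/4 = 0.25


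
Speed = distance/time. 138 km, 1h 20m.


103.5 km/h

Distance: 138 km
Time: 1h 20m = 80 min = 80/60 = 4/3 hours
Speed = 138 ÷ (4/3) = 138 × 3 / 4 = 414/4 = 103.5 km/h


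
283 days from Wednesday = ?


Start: Wednesday (index 2)
(2 + 283) mod 7
= 285 mod 7
= 5
Index 5 → Saturday

Saturday


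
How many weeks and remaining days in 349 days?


49 weeks 6 days

Weeks: 349 ÷ 7 = 49 remainder 6


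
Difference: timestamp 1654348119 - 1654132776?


215343 seconds (59.8 hours / 2.49 days)

Difference = 1654348119 - 1654132776 = 215343 seconds
In hours: 215343 / 3600 ≈ 59.8
In days: 215343 / 86400 ≈ 2.49


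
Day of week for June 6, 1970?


Zeller's congruence:
q=6, m=6, k=70, j=19
h = (6 + ⌊13×7/5⌋ + 70 + ⌊70/4⌋ + ⌊19/4⌋ - 2×19) mod 7
= (6 + 18 + 70 + 17 + 4 - 38) mod 7
= 77 mod 7 = 0
h=0 → Saturday

Saturday


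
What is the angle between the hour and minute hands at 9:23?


Hour hand = 9×30 + 23×0.5 = 281.5°
Minute hand = 23×6 = 138°
Difference = |281.5 - 138| = 143.5°

143.5°


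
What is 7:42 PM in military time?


Input: 7:42 PM
PM: 7 + 12 = 19

19:42


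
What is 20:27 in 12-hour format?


Hour: 20
20 - 12 = 8 → PM

8:27 PM


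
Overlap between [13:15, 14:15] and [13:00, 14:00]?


45 minutes

Meeting A: 795-855 (in minutes from midnight)
Meeting B: 780-840
Overlap start = max(795, 780) = 795
Overlap end = min(855, 840) = 840
Overlap = max(0, 840 - 795) = 45 min


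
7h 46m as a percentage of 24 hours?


Total minutes: 7×60 + 46 = 466
Day = 24×60 = 1440 minutes
Fraction = 466/1440 ≈ 0.3236
As a percentage: 466/1440 × 100 ≈ 32.36%

0.3236 (32.36%)


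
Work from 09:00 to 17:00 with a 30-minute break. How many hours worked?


Total time = (17×60+0) - (9×60+0)
= 1020 - 540 = 480 min
Minus break: 480 - 30 = 450 min
= 7h 30m

7h 30m (450 minutes)


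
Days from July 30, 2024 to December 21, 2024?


From July 30, 2024 to December 21, 2024
Rest of July 2024: 31 - 30 = 1
Full months: August 31, September 30, October 31, November 30
Days into December 2024: 21
Total = 1 + 31 + 30 + 31 + 30 + 21 = 144 days

144 days


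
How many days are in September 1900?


Month: September (month 9)
September has 30 days

30 days


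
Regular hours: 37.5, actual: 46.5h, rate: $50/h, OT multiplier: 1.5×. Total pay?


Regular: 37.5h × $50 = $1875.00
Overtime: 46.5 - 37.5 = 9.0h
OT pay: 9.0h × $50 × 1.5 = $675.00
Total = $1875.00 + $675.00 = $2550.00

$2550.00


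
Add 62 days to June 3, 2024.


August 4, 2024

Start: June 3, 2024
Add 62 days
June 3 → July 1: 30 - 3 + 1 = 28 days (62 - 28 = 34 left)
July 1 → August 1: 31 - 1 + 1 = 31 days (34 - 31 = 3 left)
August 1 + 3 = August 4, 2024


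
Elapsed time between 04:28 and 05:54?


1h 26m

End time in minutes: 5×60 + 54 = 354
Start time in minutes: 4×60 + 28 = 268
Difference = 354 - 268 = 86 minutes
= 1 hours 26 minutes


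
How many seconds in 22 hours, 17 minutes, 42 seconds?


Hours: 22 × 3600 = 79200
Minutes: 17 × 60 = 1020
Seconds: 42
Total = 79200 + 1020 + 42 = 80262

80262 seconds


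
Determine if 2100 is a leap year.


No

Rules: divisible by 4 AND (not by 100 OR by 400)
2100 ÷ 4 = 525 exactly → divisible by 4
2100 ÷ 100 = 21 exactly → divisible by 100
2100 ÷ 400 = 5 remainder 100 → not divisible by 400
Divisible by 100 but not by 400 → not a leap year


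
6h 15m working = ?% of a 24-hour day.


Time: 375 minutes
Day: 1440 minutes
Percentage = (375/1440) × 100 ≈ 26.0%

26.0%


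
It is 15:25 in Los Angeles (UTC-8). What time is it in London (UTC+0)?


Time difference = UTC+0 - UTC-8 = +8 hours
New hour = (15 + 8) mod 24
= 23 mod 24 = 23
Minutes unchanged → 23:25

23:25


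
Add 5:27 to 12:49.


18:16

Start: 769 minutes from midnight
Add: 327 minutes
Total: 1096 minutes
Hours: 1096 ÷ 60 = 18 remainder 16


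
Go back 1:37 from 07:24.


Start: 444 minutes from midnight
Subtract: 97 minutes
Remaining: 444 - 97 = 347
Hours: 5, Minutes: 47

05:47


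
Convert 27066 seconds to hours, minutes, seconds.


7h 31m 6s

Hours: 27066 ÷ 3600 = 7 remainder 1866
Minutes: 1866 ÷ 60 = 31 remainder 6
Seconds: 6


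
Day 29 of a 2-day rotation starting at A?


Shifts: A, B
Start: A (index 0)
Day 29: (0 + 29 - 1) mod 2
= 28 mod 2
= 0
Index 0 → shift A

Shift A


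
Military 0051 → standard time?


12:51 AM

Hour: 0
0 → 12 AM (midnight)


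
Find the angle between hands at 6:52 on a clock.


106.0°

Hour hand = 6×30 + 52×0.5 = 206.0°
Minute hand = 52×6 = 312°
Difference = |206.0 - 312| = 106.0°


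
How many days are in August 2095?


31 days

Month: August (month 8)
August has 31 days


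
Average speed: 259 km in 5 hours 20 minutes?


48.6 km/h

Distance: 259 km
Time: 5h 20m = 320 min = 320/60 = 16/3 hours
Speed = 259 ÷ (16/3) = 259 × 3 / 16 = 777/16 ≈ 48.6 km/h


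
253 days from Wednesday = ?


Thursday

Start: Wednesday (index 2)
(2 + 253) mod 7
= 255 mod 7
= 3
Index 3 → Thursday


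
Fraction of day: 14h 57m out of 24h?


0.6229 (62.29%)

Total minutes: 14×60 + 57 = 897
Day = 24×60 = 1440 minutes
Fraction = 897/1440 ≈ 0.6229
As a percentage: 897/1440 × 100 ≈ 62.29%


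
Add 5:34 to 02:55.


Start: 175 minutes from midnight
Add: 334 minutes
Total: 509 minutes
Hours: 509 ÷ 60 = 8 remainder 29

08:29


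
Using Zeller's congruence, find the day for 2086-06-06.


Zeller's congruence:
q=6, m=6, k=86, j=20
h = (6 + ⌊13×7/5⌋ + 86 + ⌊86/4⌋ + ⌊20/4⌋ - 2×20) mod 7
= (6 + 18 + 86 + 21 + 5 - 40) mod 7
= 96 mod 7 = 5
h=5 → Thursday

Thursday


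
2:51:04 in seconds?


10264 seconds

Hours: 2 × 3600 = 7200
Minutes: 51 × 60 = 3060
Seconds: 4
Total = 7200 + 3060 + 4 = 10264


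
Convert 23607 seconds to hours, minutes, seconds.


Hours: 23607 ÷ 3600 = 6 remainder 2007
Minutes: 2007 ÷ 60 = 33 remainder 27
Seconds: 27

6h 33m 27s


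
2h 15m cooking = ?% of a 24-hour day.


9.4%

Time: 135 minutes
Day: 1440 minutes
Percentage = (135/1440) × 100 ≈ 9.4%


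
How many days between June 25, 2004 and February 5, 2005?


From June 25, 2004 to February 5, 2005
Rest of June 2004: 30 - 25 = 5
Full months: July 31, August 31, September 30, October 31, November 30, December 31, January 31
Days into February 2005: 5
Total = 5 + 31 + 31 + 30 + 31 + 30 + 31 + 31 + 5 = 225 days

225 days


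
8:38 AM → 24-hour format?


Input: 8:38 AM
AM hour stays: 8

08:38


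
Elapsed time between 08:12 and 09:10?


0h 58m

End time in minutes: 9×60 + 10 = 550
Start time in minutes: 8×60 + 12 = 492
Difference = 550 - 492 = 58 minutes
= 0 hours 58 minutes


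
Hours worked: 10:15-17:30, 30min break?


6h 45m (405 minutes)

Total time = (17×60+30) - (10×60+15)
= 1050 - 615 = 435 min
Minus break: 435 - 30 = 405 min
= 6h 45m


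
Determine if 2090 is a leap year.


No

Rules: divisible by 4 AND (not by 100 OR by 400)
2090 ÷ 4 = 522 remainder 2 → not divisible by 4
Not divisible by 4 → not a leap year


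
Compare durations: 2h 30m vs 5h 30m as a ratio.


5:11 (0.45)

Duration 1: 150 minutes
Duration 2: 330 minutes
Ratio = 150:330
GCD = 30
Simplified = 5:11
As a decimal: 5/11 ≈ 0.45


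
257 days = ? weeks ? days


Weeks: 257 ÷ 7 = 36 remainder 5

36 weeks 5 days


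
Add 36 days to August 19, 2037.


Start: August 19, 2037
Add 36 days
August 19 → September 1: 31 - 19 + 1 = 13 days (36 - 13 = 23 left)
September 1 + 23 = September 24, 2037

September 24, 2037


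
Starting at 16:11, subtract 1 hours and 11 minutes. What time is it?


Start: 971 minutes from midnight
Subtract: 71 minutes
Remaining: 971 - 71 = 900
Hours: 15, Minutes: 0

15:00


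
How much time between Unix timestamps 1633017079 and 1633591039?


573960 seconds (159.4 hours / 6.64 days)

Difference = 1633591039 - 1633017079 = 573960 seconds
In hours: 573960 / 3600 ≈ 159.4
In days: 573960 / 86400 ≈ 6.64


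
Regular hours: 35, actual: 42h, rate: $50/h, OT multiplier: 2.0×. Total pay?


$2450.00

Regular: 35h × $50 = $1750.00
Overtime: 42 - 35 = 7h
OT pay: 7h × $50 × 2.0 = $700.00
Total = $1750.00 + $700.00 = $2450.00


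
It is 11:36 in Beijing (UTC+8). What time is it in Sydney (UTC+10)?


13:36

Time difference = UTC+10 - UTC+8 = +2 hours
New hour = (11 + 2) mod 24
= 13 mod 24 = 13
Minutes unchanged → 13:36


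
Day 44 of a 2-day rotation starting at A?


Shift B

Shifts: A, B
Start: A (index 0)
Day 44: (0 + 44 - 1) mod 2
= 43 mod 2
= 1
Index 1 → shift B


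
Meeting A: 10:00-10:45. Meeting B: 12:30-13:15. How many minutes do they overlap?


0 minutes

Meeting A: 600-645 (in minutes from midnight)
Meeting B: 750-795
Overlap start = max(600, 750) = 750
Overlap end = min(645, 795) = 645
Overlap = max(0, 645 - 750) = 0 min


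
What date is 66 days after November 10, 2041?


January 15, 2042

Start: November 10, 2041
Add 66 days
November 10 → December 1: 30 - 10 + 1 = 21 days (66 - 21 = 45 left)
December 1 → January 1: 31 - 1 + 1 = 31 days (45 - 31 = 14 left)
January 1 + 14 = January 15, 2042


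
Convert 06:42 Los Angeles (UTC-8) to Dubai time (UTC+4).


Time difference = UTC+4 - UTC-8 = +12 hours
New hour = (6 + 12) mod 24
= 18 mod 24 = 18
Minutes unchanged → 18:42

18:42


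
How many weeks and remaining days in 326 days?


Weeks: 326 ÷ 7 = 46 remainder 4

46 weeks 4 days


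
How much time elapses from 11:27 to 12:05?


0h 38m

End time in minutes: 12×60 + 5 = 725
Start time in minutes: 11×60 + 27 = 687
Difference = 725 - 687 = 38 minutes
= 0 hours 38 minutes


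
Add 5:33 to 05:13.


10:46

Start: 313 minutes from midnight
Add: 333 minutes
Total: 646 minutes
Hours: 646 ÷ 60 = 10 remainder 46


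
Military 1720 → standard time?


Hour: 17
17 - 12 = 5 → PM

5:20 PM


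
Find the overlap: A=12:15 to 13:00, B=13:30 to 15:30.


Meeting A: 735-780 (in minutes from midnight)
Meeting B: 810-930
Overlap start = max(735, 810) = 810
Overlap end = min(780, 930) = 780
Overlap = max(0, 780 - 810) = 0 min

0 minutes


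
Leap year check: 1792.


Yes

Rules: divisible by 4 AND (not by 100 OR by 400)
1792 ÷ 4 = 448 exactly → divisible by 4
1792 ÷ 100 = 17 remainder 92 → not divisible by 100
Divisible by 4 but not by 100 → leap year


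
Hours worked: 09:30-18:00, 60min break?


Total time = (18×60+0) - (9×60+30)
= 1080 - 570 = 510 min
Minus break: 510 - 60 = 450 min
= 7h 30m

7h 30m (450 minutes)


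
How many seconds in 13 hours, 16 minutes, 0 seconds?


Hours: 13 × 3600 = 46800
Minutes: 16 × 60 = 960
Seconds: 0
Total = 46800 + 960 + 0 = 47760

47760 seconds


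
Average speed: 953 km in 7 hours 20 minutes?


130.0 km/h

Distance: 953 km
Time: 7h 20m = 440 min = 440/60 = 22/3 hours
Speed = 953 ÷ (22/3) = 953 × 3 / 22 = 2859/22 ≈ 130.0 km/h


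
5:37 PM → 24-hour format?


Input: 5:37 PM
PM: 5 + 12 = 17

17:37


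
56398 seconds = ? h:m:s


Hours: 56398 ÷ 3600 = 15 remainder 2398
Minutes: 2398 ÷ 60 = 39 remainder 58
Seconds: 58

15h 39m 58s


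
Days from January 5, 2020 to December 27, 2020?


357 days

From January 5, 2020 to December 27, 2020
Rest of January 2020: 31 - 5 = 26
Full months: February 2020 29, March 31, April 30, May 31, June 30, July 31, August 31, September 30, October 31, November 30
Days into December 2020: 27
Total = 26 + 29 + 31 + 30 + 31 + 30 + 31 + 31 + 30 + 31 + 30 + 27 = 357 days


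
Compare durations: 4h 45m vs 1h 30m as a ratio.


19:6 (3.17)

Duration 1: 285 minutes
Duration 2: 90 minutes
Ratio = 285:90
GCD = 15
Simplified = 19:6
As a decimal: 19/6 ≈ 3.17


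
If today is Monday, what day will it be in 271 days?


Saturday

Start: Monday (index 0)
(0 + 271) mod 7
= 271 mod 7
= 5
Index 5 → Saturday


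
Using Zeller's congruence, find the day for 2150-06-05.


Zeller's congruence:
q=5, m=6, k=50, j=21
h = (5 + ⌊13×7/5⌋ + 50 + ⌊50/4⌋ + ⌊21/4⌋ - 2×21) mod 7
= (5 + 18 + 50 + 12 + 5 - 42) mod 7
= 48 mod 7 = 6
h=6 → Friday

Friday


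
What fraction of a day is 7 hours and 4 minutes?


0.2944 (29.44%)

Total minutes: 7×60 + 4 = 424
Day = 24×60 = 1440 minutes
Fraction = 424/1440 ≈ 0.2944
As a percentage: 424/1440 × 100 ≈ 29.44%


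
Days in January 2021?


Month: January (month 1)
January has 31 days

31 days


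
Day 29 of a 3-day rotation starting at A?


Shifts: A, B, C
Start: A (index 0)
Day 29: (0 + 29 - 1) mod 3
= 28 mod 3
= 1
Index 1 → shift B

Shift B


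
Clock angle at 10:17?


153.5°

Hour hand = 10×30 + 17×0.5 = 308.5°
Minute hand = 17×6 = 102°
Difference = |308.5 - 102| = 206.5°
Since > 180°: 360 - 206.5 = 153.5°


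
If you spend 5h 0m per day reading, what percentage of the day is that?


20.8%

Time: 300 minutes
Day: 1440 minutes
Percentage = (300/1440) × 100 ≈ 20.8%


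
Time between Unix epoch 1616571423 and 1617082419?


Difference = 1617082419 - 1616571423 = 510996 seconds
In hours: 510996 / 3600 ≈ 141.9
In days: 510996 / 86400 ≈ 5.91

510996 seconds (141.9 hours / 5.91 days)


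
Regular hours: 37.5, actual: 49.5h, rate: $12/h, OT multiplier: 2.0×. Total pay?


$738.00

Regular: 37.5h × $12 = $450.00
Overtime: 49.5 - 37.5 = 12.0h
OT pay: 12.0h × $12 × 2.0 = $288.00
Total = $450.00 + $288.00 = $738.00


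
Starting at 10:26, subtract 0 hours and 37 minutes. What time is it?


09:49

Start: 626 minutes from midnight
Subtract: 37 minutes
Remaining: 626 - 37 = 589
Hours: 9, Minutes: 49


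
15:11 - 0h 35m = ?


14:36

Start: 911 minutes from midnight
Subtract: 35 minutes
Remaining: 911 - 35 = 876
Hours: 14, Minutes: 36


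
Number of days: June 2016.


Month: June (month 6)
June has 30 days

30 days


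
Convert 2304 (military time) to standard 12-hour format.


11:04 PM

Hour: 23
23 - 12 = 11 → PM


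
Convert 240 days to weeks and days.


Weeks: 240 ÷ 7 = 34 remainder 2

34 weeks 2 days


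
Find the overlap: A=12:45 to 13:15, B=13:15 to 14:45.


Meeting A: 765-795 (in minutes from midnight)
Meeting B: 795-885
Overlap start = max(765, 795) = 795
Overlap end = min(795, 885) = 795
Overlap = max(0, 795 - 795) = 0 min

0 minutes


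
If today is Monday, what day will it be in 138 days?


Saturday

Start: Monday (index 0)
(0 + 138) mod 7
= 138 mod 7
= 5
Index 5 → Saturday


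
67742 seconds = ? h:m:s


18h 49m 2s

Hours: 67742 ÷ 3600 = 18 remainder 2942
Minutes: 2942 ÷ 60 = 49 remainder 2
Seconds: 2


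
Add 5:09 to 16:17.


21:26

Start: 977 minutes from midnight
Add: 309 minutes
Total: 1286 minutes
Hours: 1286 ÷ 60 = 21 remainder 26


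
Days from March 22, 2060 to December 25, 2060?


278 days

From March 22, 2060 to December 25, 2060
Rest of March 2060: 31 - 22 = 9
Full months: April 30, May 31, June 30, July 31, August 31, September 30, October 31, November 30
Days into December 2060: 25
Total = 9 + 30 + 31 + 30 + 31 + 31 + 30 + 31 + 30 + 25 = 278 days


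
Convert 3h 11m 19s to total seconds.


Hours: 3 × 3600 = 10800
Minutes: 11 × 60 = 660
Seconds: 19
Total = 10800 + 660 + 19 = 11479

11479 seconds


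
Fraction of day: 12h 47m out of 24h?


Total minutes: 12×60 + 47 = 767
Day = 24×60 = 1440 minutes
Fraction = 767/1440 ≈ 0.5326
As a percentage: 767/1440 × 100 ≈ 53.26%

0.5326 (53.26%)


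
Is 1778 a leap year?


No

Rules: divisible by 4 AND (not by 100 OR by 400)
1778 ÷ 4 = 444 remainder 2 → not divisible by 4
Not divisible by 4 → not a leap year


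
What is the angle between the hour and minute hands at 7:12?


Hour hand = 7×30 + 12×0.5 = 216.0°
Minute hand = 12×6 = 72°
Difference = |216.0 - 72| = 144.0°

144.0°


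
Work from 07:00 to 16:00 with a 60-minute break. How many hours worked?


Total time = (16×60+0) - (7×60+0)
= 960 - 420 = 540 min
Minus break: 540 - 60 = 480 min
= 8h 0m

8h 0m (480 minutes)


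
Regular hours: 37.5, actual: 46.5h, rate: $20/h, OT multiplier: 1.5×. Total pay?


Regular: 37.5h × $20 = $750.00
Overtime: 46.5 - 37.5 = 9.0h
OT pay: 9.0h × $20 × 1.5 = $270.00
Total = $750.00 + $270.00 = $1020.00

$1020.00


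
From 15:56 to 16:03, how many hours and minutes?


0h 7m

End time in minutes: 16×60 + 3 = 963
Start time in minutes: 15×60 + 56 = 956
Difference = 963 - 956 = 7 minutes
= 0 hours 7 minutes


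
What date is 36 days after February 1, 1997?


March 9, 1997

Start: February 1, 1997
Add 36 days
February 1 → March 1: 28 - 1 + 1 = 28 days (36 - 28 = 8 left)
March 1 + 8 = March 9, 1997


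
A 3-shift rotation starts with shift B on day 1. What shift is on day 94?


Shifts: A, B, C
Start: B (index 1)
Day 94: (1 + 94 - 1) mod 3
= 94 mod 3
= 1
Index 1 → shift B

Shift B


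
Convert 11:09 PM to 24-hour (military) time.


Input: 11:09 PM
PM: 11 + 12 = 23

23:09


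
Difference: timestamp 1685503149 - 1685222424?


Difference = 1685503149 - 1685222424 = 280725 seconds
In hours: 280725 / 3600 ≈ 78.0
In days: 280725 / 86400 ≈ 3.25

280725 seconds (78.0 hours / 3.25 days)


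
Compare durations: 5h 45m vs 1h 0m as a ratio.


23:4 (5.75)

Duration 1: 345 minutes
Duration 2: 60 minutes
Ratio = 345:60
GCD = 15
Simplified = 23:4
As a decimal: 23/4 = 5.75


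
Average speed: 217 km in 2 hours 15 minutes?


Distance: 217 km
Time: 2h 15m = 135 min = 135/60 = 9/4 hours
Speed = 217 ÷ (9/4) = 217 × 4 / 9 = 868/9 ≈ 96.4 km/h

96.4 km/h


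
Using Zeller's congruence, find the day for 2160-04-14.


Monday

Zeller's congruence:
q=14, m=4, k=60, j=21
h = (14 + ⌊13×5/5⌋ + 60 + ⌊60/4⌋ + ⌊21/4⌋ - 2×21) mod 7
= (14 + 13 + 60 + 15 + 5 - 42) mod 7
= 65 mod 7 = 2
h=2 → Monday


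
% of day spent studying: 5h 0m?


Time: 300 minutes
Day: 1440 minutes
Percentage = (300/1440) × 100 ≈ 20.8%

20.8%


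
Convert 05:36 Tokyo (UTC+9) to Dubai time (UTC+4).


Time difference = UTC+4 - UTC+9 = -5 hours
New hour = (5 -5) mod 24
= 0 mod 24 = 0
Minutes unchanged → 00:36

00:36


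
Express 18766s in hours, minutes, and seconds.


5h 12m 46s

Hours: 18766 ÷ 3600 = 5 remainder 766
Minutes: 766 ÷ 60 = 12 remainder 46
Seconds: 46


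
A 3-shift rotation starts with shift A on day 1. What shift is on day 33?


Shift C

Shifts: A, B, C
Start: A (index 0)
Day 33: (0 + 33 - 1) mod 3
= 32 mod 3
= 2
Index 2 → shift C


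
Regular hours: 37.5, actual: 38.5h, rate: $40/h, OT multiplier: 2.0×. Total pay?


$1580.00

Regular: 37.5h × $40 = $1500.00
Overtime: 38.5 - 37.5 = 1.0h
OT pay: 1.0h × $40 × 2.0 = $80.00
Total = $1500.00 + $80.00 = $1580.00


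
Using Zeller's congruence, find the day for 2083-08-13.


Friday

Zeller's congruence:
q=13, m=8, k=83, j=20
h = (13 + ⌊13×9/5⌋ + 83 + ⌊83/4⌋ + ⌊20/4⌋ - 2×20) mod 7
= (13 + 23 + 83 + 20 + 5 - 40) mod 7
= 104 mod 7 = 6
h=6 → Friday


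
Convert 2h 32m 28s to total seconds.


9148 seconds

Hours: 2 × 3600 = 7200
Minutes: 32 × 60 = 1920
Seconds: 28
Total = 7200 + 1920 + 28 = 9148


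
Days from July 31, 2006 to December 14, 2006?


From July 31, 2006 to December 14, 2006
Rest of July 2006: 31 - 31 = 0
Full months: August 31, September 30, October 31, November 30
Days into December 2006: 14
Total = 0 + 31 + 30 + 31 + 30 + 14 = 136 days

136 days


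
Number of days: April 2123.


Month: April (month 4)
April has 30 days

30 days


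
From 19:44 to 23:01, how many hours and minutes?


3h 17m

End time in minutes: 23×60 + 1 = 1381
Start time in minutes: 19×60 + 44 = 1184
Difference = 1381 - 1184 = 197 minutes
= 3 hours 17 minutes


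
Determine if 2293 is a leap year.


Rules: divisible by 4 AND (not by 100 OR by 400)
2293 ÷ 4 = 573 remainder 1 → not divisible by 4
Not divisible by 4 → not a leap year

No


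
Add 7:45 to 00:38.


08:23

Start: 38 minutes from midnight
Add: 465 minutes
Total: 503 minutes
Hours: 503 ÷ 60 = 8 remainder 23


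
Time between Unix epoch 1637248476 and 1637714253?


465777 seconds (129.4 hours / 5.39 days)

Difference = 1637714253 - 1637248476 = 465777 seconds
In hours: 465777 / 3600 ≈ 129.4
In days: 465777 / 86400 ≈ 5.39


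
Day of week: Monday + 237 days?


Start: Monday (index 0)
(0 + 237) mod 7
= 237 mod 7
= 6
Index 6 → Sunday

Sunday


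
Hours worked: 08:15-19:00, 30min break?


10h 15m (615 minutes)

Total time = (19×60+0) - (8×60+15)
= 1140 - 495 = 645 min
Minus break: 645 - 30 = 615 min
= 10h 15m


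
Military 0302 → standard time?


Hour: 3
3 < 12 → AM

3:02 AM


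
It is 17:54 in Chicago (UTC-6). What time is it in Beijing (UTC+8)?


Time difference = UTC+8 - UTC-6 = +14 hours
New hour = (17 + 14) mod 24
= 31 mod 24 = 7
Minutes unchanged → 07:54; 31 ≥ 24 → next day

07:54 (next day)


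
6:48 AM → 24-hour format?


06:48

Input: 6:48 AM
AM hour stays: 6


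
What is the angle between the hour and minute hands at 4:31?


Hour hand = 4×30 + 31×0.5 = 135.5°
Minute hand = 31×6 = 186°
Difference = |135.5 - 186| = 50.5°

50.5°


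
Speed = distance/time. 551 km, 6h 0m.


Distance: 551 km
Time: 6 hours
Speed = 551 / 6 ≈ 91.8 km/h

91.8 km/h


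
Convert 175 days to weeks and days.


25 weeks 0 days

Weeks: 175 ÷ 7 = 25 remainder 0


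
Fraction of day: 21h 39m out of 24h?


0.9021 (90.21%)

Total minutes: 21×60 + 39 = 1299
Day = 24×60 = 1440 minutes
Fraction = 1299/1440 ≈ 0.9021
As a percentage: 1299/1440 × 100 ≈ 90.21%


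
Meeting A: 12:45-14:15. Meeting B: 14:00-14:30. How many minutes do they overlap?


15 minutes

Meeting A: 765-855 (in minutes from midnight)
Meeting B: 840-870
Overlap start = max(765, 840) = 840
Overlap end = min(855, 870) = 855
Overlap = max(0, 855 - 840) = 15 min


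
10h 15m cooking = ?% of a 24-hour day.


Time: 615 minutes
Day: 1440 minutes
Percentage = (615/1440) × 100 ≈ 42.7%

42.7%


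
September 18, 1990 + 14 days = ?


October 2, 1990

Start: September 18, 1990
Add 14 days
September 18 → October 1: 30 - 18 + 1 = 13 days (14 - 13 = 1 left)
October 1 + 1 = October 2, 1990


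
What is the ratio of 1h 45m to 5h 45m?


7:23 (0.30)

Duration 1: 105 minutes
Duration 2: 345 minutes
Ratio = 105:345
GCD = 15
Simplified = 7:23
As a decimal: 7/23 ≈ 0.30


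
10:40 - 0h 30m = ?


Start: 640 minutes from midnight
Subtract: 30 minutes
Remaining: 640 - 30 = 610
Hours: 10, Minutes: 10

10:10


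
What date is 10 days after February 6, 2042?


February 16, 2042

Start: February 6, 2042
Add 10 days
February 6 + 10 = February 16, 2042


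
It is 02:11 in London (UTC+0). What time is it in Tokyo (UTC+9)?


11:11

Time difference = UTC+9 - UTC+0 = +9 hours
New hour = (2 + 9) mod 24
= 11 mod 24 = 11
Minutes unchanged → 11:11


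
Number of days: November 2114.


30 days

Month: November (month 11)
November has 30 days


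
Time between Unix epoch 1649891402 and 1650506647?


Difference = 1650506647 - 1649891402 = 615245 seconds
In hours: 615245 / 3600 ≈ 170.9
In days: 615245 / 86400 ≈ 7.12

615245 seconds (170.9 hours / 7.12 days)


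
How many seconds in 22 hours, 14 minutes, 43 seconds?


Hours: 22 × 3600 = 79200
Minutes: 14 × 60 = 840
Seconds: 43
Total = 79200 + 840 + 43 = 80083

80083 seconds


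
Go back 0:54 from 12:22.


Start: 742 minutes from midnight
Subtract: 54 minutes
Remaining: 742 - 54 = 688
Hours: 11, Minutes: 28

11:28


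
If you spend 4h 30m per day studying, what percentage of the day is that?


Time: 270 minutes
Day: 1440 minutes
Percentage = (270/1440) × 100 ≈ 18.8%

18.8%


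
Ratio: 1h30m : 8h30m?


Duration 1: 90 minutes
Duration 2: 510 minutes
Ratio = 90:510
GCD = 30
Simplified = 3:17
As a decimal: 3/17 ≈ 0.18

3:17 (0.18)


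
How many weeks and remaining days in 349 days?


Weeks: 349 ÷ 7 = 49 remainder 6

49 weeks 6 days


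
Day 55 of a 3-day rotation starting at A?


Shifts: A, B, C
Start: A (index 0)
Day 55: (0 + 55 - 1) mod 3
= 54 mod 3
= 0
Index 0 → shift A

Shift A


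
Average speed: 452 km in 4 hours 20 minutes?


104.3 km/h

Distance: 452 km
Time: 4h 20m = 260 min = 260/60 = 13/3 hours
Speed = 452 ÷ (13/3) = 452 × 3 / 13 = 1356/13 ≈ 104.3 km/h


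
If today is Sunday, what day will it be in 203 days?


Sunday

Start: Sunday (index 6)
(6 + 203) mod 7
= 209 mod 7
= 6
Index 6 → Sunday


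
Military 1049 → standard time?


10:49 AM

Hour: 10
10 < 12 → AM


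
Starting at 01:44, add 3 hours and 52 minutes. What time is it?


05:36

Start: 104 minutes from midnight
Add: 232 minutes
Total: 336 minutes
Hours: 336 ÷ 60 = 5 remainder 36


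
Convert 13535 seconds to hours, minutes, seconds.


3h 45m 35s

Hours: 13535 ÷ 3600 = 3 remainder 2735
Minutes: 2735 ÷ 60 = 45 remainder 35
Seconds: 35


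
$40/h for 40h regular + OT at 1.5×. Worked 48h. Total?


Regular: 40h × $40 = $1600.00
Overtime: 48 - 40 = 8h
OT pay: 8h × $40 × 1.5 = $480.00
Total = $1600.00 + $480.00 = $2080.00

$2080.00


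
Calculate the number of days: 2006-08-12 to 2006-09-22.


From August 12, 2006 to September 22, 2006
Rest of August 2006: 31 - 12 = 19
Days into September 2006: 22
Total = 19 + 22 = 41 days

41 days


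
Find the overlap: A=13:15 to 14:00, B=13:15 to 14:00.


45 minutes

Meeting A: 795-840 (in minutes from midnight)
Meeting B: 795-840
Overlap start = max(795, 795) = 795
Overlap end = min(840, 840) = 840
Overlap = max(0, 840 - 795) = 45 min


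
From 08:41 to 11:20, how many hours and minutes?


2h 39m

End time in minutes: 11×60 + 20 = 680
Start time in minutes: 8×60 + 41 = 521
Difference = 680 - 521 = 159 minutes
= 2 hours 39 minutes


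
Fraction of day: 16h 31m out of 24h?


Total minutes: 16×60 + 31 = 991
Day = 24×60 = 1440 minutes
Fraction = 991/1440 ≈ 0.6882
As a percentage: 991/1440 × 100 ≈ 68.82%

0.6882 (68.82%)


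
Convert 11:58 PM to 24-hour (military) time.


23:58

Input: 11:58 PM
PM: 11 + 12 = 23


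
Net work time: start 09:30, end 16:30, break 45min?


6h 15m (375 minutes)

Total time = (16×60+30) - (9×60+30)
= 990 - 570 = 420 min
Minus break: 420 - 45 = 375 min
= 6h 15m


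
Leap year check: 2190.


No

Rules: divisible by 4 AND (not by 100 OR by 400)
2190 ÷ 4 = 547 remainder 2 → not divisible by 4
Not divisible by 4 → not a leap year


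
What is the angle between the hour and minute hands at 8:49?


Hour hand = 8×30 + 49×0.5 = 264.5°
Minute hand = 49×6 = 294°
Difference = |264.5 - 294| = 29.5°

29.5°


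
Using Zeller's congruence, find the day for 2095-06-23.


Thursday

Zeller's congruence:
q=23, m=6, k=95, j=20
h = (23 + ⌊13×7/5⌋ + 95 + ⌊95/4⌋ + ⌊20/4⌋ - 2×20) mod 7
= (23 + 18 + 95 + 23 + 5 - 40) mod 7
= 124 mod 7 = 5
h=5 → Thursday


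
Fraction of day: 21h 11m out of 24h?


Total minutes: 21×60 + 11 = 1271
Day = 24×60 = 1440 minutes
Fraction = 1271/1440 ≈ 0.8826
As a percentage: 1271/1440 × 100 ≈ 88.26%

0.8826 (88.26%)


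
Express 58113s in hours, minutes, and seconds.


Hours: 58113 ÷ 3600 = 16 remainder 513
Minutes: 513 ÷ 60 = 8 remainder 33
Seconds: 33

16h 8m 33s


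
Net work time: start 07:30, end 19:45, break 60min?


Total time = (19×60+45) - (7×60+30)
= 1185 - 450 = 735 min
Minus break: 735 - 60 = 675 min
= 11h 15m

11h 15m (675 minutes)


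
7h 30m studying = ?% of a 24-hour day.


31.3%

Time: 450 minutes
Day: 1440 minutes
Percentage = (450/1440) × 100 ≈ 31.3%


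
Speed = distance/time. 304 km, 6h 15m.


48.6 km/h

Distance: 304 km
Time: 6h 15m = 375 min = 375/60 = 25/4 hours
Speed = 304 ÷ (25/4) = 304 × 4 / 25 = 1216/25 ≈ 48.6 km/h


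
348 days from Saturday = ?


Thursday

Start: Saturday (index 5)
(5 + 348) mod 7
= 353 mod 7
= 3
Index 3 → Thursday


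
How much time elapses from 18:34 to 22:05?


3h 31m

End time in minutes: 22×60 + 5 = 1325
Start time in minutes: 18×60 + 34 = 1114
Difference = 1325 - 1114 = 211 minutes
= 3 hours 31 minutes


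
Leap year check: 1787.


No

Rules: divisible by 4 AND (not by 100 OR by 400)
1787 ÷ 4 = 446 remainder 3 → not divisible by 4
Not divisible by 4 → not a leap year


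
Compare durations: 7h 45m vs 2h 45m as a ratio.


31:11 (2.82)

Duration 1: 465 minutes
Duration 2: 165 minutes
Ratio = 465:165
GCD = 15
Simplified = 31:11
As a decimal: 31/11 ≈ 2.82


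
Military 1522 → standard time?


Hour: 15
15 - 12 = 3 → PM

3:22 PM


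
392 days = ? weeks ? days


56 weeks 0 days

Weeks: 392 ÷ 7 = 56 remainder 0


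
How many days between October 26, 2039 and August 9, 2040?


288 days

From October 26, 2039 to August 9, 2040
Rest of October 2039: 31 - 26 = 5
Full months: November 30, December 31, January 31, February 2040 29, March 31, April 30, May 31, June 30, July 31
Days into August 2040: 9
Total = 5 + 30 + 31 + 31 + 29 + 31 + 30 + 31 + 30 + 31 + 9 = 288 days


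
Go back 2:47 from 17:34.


14:47

Start: 1054 minutes from midnight
Subtract: 167 minutes
Remaining: 1054 - 167 = 887
Hours: 14, Minutes: 47


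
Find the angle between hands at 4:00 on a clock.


120.0°

Hour hand = 4×30 + 0×0.5 = 120.0°
Minute hand = 0×6 = 0°
Difference = |120.0 - 0| = 120.0°


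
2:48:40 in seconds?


10120 seconds

Hours: 2 × 3600 = 7200
Minutes: 48 × 60 = 2880
Seconds: 40
Total = 7200 + 2880 + 40 = 10120


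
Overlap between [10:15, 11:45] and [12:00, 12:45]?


0 minutes

Meeting A: 615-705 (in minutes from midnight)
Meeting B: 720-765
Overlap start = max(615, 720) = 720
Overlap end = min(705, 765) = 705
Overlap = max(0, 705 - 720) = 0 min


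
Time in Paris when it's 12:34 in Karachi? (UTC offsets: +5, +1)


08:34

Time difference = UTC+1 - UTC+5 = -4 hours
New hour = (12 -4) mod 24
= 8 mod 24 = 8
Minutes unchanged → 08:34


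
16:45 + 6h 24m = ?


Start: 1005 minutes from midnight
Add: 384 minutes
Total: 1389 minutes
Hours: 1389 ÷ 60 = 23 remainder 9

23:09


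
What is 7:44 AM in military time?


07:44

Input: 7:44 AM
AM hour stays: 7


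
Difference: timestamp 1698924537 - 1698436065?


Difference = 1698924537 - 1698436065 = 488472 seconds
In hours: 488472 / 3600 ≈ 135.7
In days: 488472 / 86400 ≈ 5.65

488472 seconds (135.7 hours / 5.65 days)


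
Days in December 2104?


31 days

Month: December (month 12)
December has 31 days


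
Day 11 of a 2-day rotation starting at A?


Shift A

Shifts: A, B
Start: A (index 0)
Day 11: (0 + 11 - 1) mod 2
= 10 mod 2
= 0
Index 0 → shift A


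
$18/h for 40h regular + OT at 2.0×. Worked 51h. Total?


Regular: 40h × $18 = $720.00
Overtime: 51 - 40 = 11h
OT pay: 11h × $18 × 2.0 = $396.00
Total = $720.00 + $396.00 = $1116.00

$1116.00


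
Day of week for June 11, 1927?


Zeller's congruence:
q=11, m=6, k=27, j=19
h = (11 + ⌊13×7/5⌋ + 27 + ⌊27/4⌋ + ⌊19/4⌋ - 2×19) mod 7
= (11 + 18 + 27 + 6 + 4 - 38) mod 7
= 28 mod 7 = 0
h=0 → Saturday

Saturday


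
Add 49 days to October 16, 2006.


Start: October 16, 2006
Add 49 days
October 16 → November 1: 31 - 16 + 1 = 16 days (49 - 16 = 33 left)
November 1 → December 1: 30 - 1 + 1 = 30 days (33 - 30 = 3 left)
December 1 + 3 = December 4, 2006

December 4, 2006


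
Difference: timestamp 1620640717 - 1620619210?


21507 seconds (6.0 hours / 0.25 days)

Difference = 1620640717 - 1620619210 = 21507 seconds
In hours: 21507 / 3600 ≈ 6.0
In days: 21507 / 86400 ≈ 0.25


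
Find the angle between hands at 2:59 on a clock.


95.5°

Hour hand = 2×30 + 59×0.5 = 89.5°
Minute hand = 59×6 = 354°
Difference = |89.5 - 354| = 264.5°
Since > 180°: 360 - 264.5 = 95.5°


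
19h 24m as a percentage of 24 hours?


Total minutes: 19×60 + 24 = 1164
Day = 24×60 = 1440 minutes
Fraction = 1164/1440 ≈ 0.8083
As a percentage: 1164/1440 × 100 ≈ 80.83%

0.8083 (80.83%)


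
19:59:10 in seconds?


Hours: 19 × 3600 = 68400
Minutes: 59 × 60 = 3540
Seconds: 10
Total = 68400 + 3540 + 10 = 71950

71950 seconds


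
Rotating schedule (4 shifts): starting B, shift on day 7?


Shifts: A, B, C, D
Start: B (index 1)
Day 7: (1 + 7 - 1) mod 4
= 7 mod 4
= 3
Index 3 → shift D

Shift D


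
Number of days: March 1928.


Month: March (month 3)
March has 31 days

31 days


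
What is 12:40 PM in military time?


Input: 12:40 PM
12 PM → 12 (noon)

12:40


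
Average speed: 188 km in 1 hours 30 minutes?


Distance: 188 km
Time: 1h 30m = 90 min = 90/60 = 3/2 hours
Speed = 188 ÷ (3/2) = 188 × 2 / 3 = 376/3 ≈ 125.3 km/h

125.3 km/h


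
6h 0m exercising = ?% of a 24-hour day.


25.0%

Time: 360 minutes
Day: 1440 minutes
Percentage = (360/1440) × 100 = 25.0%


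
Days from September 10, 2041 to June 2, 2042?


265 days

From September 10, 2041 to June 2, 2042
Rest of September 2041: 30 - 10 = 20
Full months: October 31, November 30, December 31, January 31, February 2042 28, March 31, April 30, May 31
Days into June 2042: 2
Total = 20 + 31 + 30 + 31 + 31 + 28 + 31 + 30 + 31 + 2 = 265 days


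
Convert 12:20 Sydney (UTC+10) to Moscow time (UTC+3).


Time difference = UTC+3 - UTC+10 = -7 hours
New hour = (12 -7) mod 24
= 5 mod 24 = 5
Minutes unchanged → 05:20

05:20


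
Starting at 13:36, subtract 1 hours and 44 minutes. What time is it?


11:52

Start: 816 minutes from midnight
Subtract: 104 minutes
Remaining: 816 - 104 = 712
Hours: 11, Minutes: 52


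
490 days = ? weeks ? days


70 weeks 0 days

Weeks: 490 ÷ 7 = 70 remainder 0


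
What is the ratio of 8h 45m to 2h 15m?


Duration 1: 525 minutes
Duration 2: 135 minutes
Ratio = 525:135
GCD = 15
Simplified = 35:9
As a decimal: 35/9 ≈ 3.89

35:9 (3.89)


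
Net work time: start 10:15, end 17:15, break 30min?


6h 30m (390 minutes)

Total time = (17×60+15) - (10×60+15)
= 1035 - 615 = 420 min
Minus break: 420 - 30 = 390 min
= 6h 30m


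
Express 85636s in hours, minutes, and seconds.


23h 47m 16s

Hours: 85636 ÷ 3600 = 23 remainder 2836
Minutes: 2836 ÷ 60 = 47 remainder 16
Seconds: 16


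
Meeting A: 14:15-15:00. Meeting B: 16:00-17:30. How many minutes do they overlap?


0 minutes

Meeting A: 855-900 (in minutes from midnight)
Meeting B: 960-1050
Overlap start = max(855, 960) = 960
Overlap end = min(900, 1050) = 900
Overlap = max(0, 900 - 960) = 0 min


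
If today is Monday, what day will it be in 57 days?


Tuesday

Start: Monday (index 0)
(0 + 57) mod 7
= 57 mod 7
= 1
Index 1 → Tuesday


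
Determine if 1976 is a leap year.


Rules: divisible by 4 AND (not by 100 OR by 400)
1976 ÷ 4 = 494 exactly → divisible by 4
1976 ÷ 100 = 19 remainder 76 → not divisible by 100
Divisible by 4 but not by 100 → leap year

Yes


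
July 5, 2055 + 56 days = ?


Start: July 5, 2055
Add 56 days
July 5 → August 1: 31 - 5 + 1 = 27 days (56 - 27 = 29 left)
August 1 + 29 = August 30, 2055

August 30, 2055


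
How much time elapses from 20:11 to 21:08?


End time in minutes: 21×60 + 8 = 1268
Start time in minutes: 20×60 + 11 = 1211
Difference = 1268 - 1211 = 57 minutes
= 0 hours 57 minutes

0h 57m


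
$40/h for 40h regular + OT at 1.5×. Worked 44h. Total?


$1840.00

Regular: 40h × $40 = $1600.00
Overtime: 44 - 40 = 4h
OT pay: 4h × $40 × 1.5 = $240.00
Total = $1600.00 + $240.00 = $1840.00


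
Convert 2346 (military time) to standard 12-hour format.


Hour: 23
23 - 12 = 11 → PM

11:46 PM


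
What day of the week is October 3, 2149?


Zeller's congruence:
q=3, m=10, k=49, j=21
h = (3 + ⌊13×11/5⌋ + 49 + ⌊49/4⌋ + ⌊21/4⌋ - 2×21) mod 7
= (3 + 28 + 49 + 12 + 5 - 42) mod 7
= 55 mod 7 = 6
h=6 → Friday

Friday


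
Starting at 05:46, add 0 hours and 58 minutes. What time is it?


06:44

Start: 346 minutes from midnight
Add: 58 minutes
Total: 404 minutes
Hours: 404 ÷ 60 = 6 remainder 44


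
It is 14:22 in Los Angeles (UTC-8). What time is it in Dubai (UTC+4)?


Time difference = UTC+4 - UTC-8 = +12 hours
New hour = (14 + 12) mod 24
= 26 mod 24 = 2
Minutes unchanged → 02:22; 26 ≥ 24 → next day

02:22 (next day)


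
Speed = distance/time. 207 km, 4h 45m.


43.6 km/h

Distance: 207 km
Time: 4h 45m = 285 min = 285/60 = 19/4 hours
Speed = 207 ÷ (19/4) = 207 × 4 / 19 = 828/19 ≈ 43.6 km/h


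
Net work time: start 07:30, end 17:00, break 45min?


8h 45m (525 minutes)

Total time = (17×60+0) - (7×60+30)
= 1020 - 450 = 570 min
Minus break: 570 - 45 = 525 min
= 8h 45m


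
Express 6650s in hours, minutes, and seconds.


Hours: 6650 ÷ 3600 = 1 remainder 3050
Minutes: 3050 ÷ 60 = 50 remainder 50
Seconds: 50

1h 50m 50s


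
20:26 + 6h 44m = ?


03:10 (next day)

Start: 1226 minutes from midnight
Add: 404 minutes
Total: 1630 minutes
Hours: 1630 ÷ 60 = 27 remainder 10
27 ≥ 24 → 27 - 24 = 3 (next day)


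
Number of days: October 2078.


31 days

Month: October (month 10)
October has 31 days


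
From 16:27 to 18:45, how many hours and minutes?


End time in minutes: 18×60 + 45 = 1125
Start time in minutes: 16×60 + 27 = 987
Difference = 1125 - 987 = 138 minutes
= 2 hours 18 minutes

2h 18m


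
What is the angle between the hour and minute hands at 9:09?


Hour hand = 9×30 + 9×0.5 = 274.5°
Minute hand = 9×6 = 54°
Difference = |274.5 - 54| = 220.5°
Since > 180°: 360 - 220.5 = 139.5°

139.5°


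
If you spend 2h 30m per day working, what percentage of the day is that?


10.4%

Time: 150 minutes
Day: 1440 minutes
Percentage = (150/1440) × 100 ≈ 10.4%
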